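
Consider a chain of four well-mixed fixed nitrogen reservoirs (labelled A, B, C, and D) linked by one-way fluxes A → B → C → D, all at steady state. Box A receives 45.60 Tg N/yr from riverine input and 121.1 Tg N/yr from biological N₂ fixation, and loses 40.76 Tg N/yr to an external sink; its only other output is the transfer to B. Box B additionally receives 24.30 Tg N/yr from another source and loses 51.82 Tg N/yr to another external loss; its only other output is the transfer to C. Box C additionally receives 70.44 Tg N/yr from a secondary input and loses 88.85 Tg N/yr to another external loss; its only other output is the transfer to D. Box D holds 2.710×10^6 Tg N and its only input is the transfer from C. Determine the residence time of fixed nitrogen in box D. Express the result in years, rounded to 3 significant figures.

33900 yr

Box A: F(A→B) = (45.60 + 121.1) − 40.76 = 125.94 Tg N/yr.
Box B: F(B→C) = (125.94 + 24.30) − 51.82 = 98.420 Tg N/yr.
Box C: F(C→D) = (98.420 + 70.44) − 88.85 = 80.010 Tg N/yr.
Box D throughput = its input = 80.010 Tg N/yr; τ = 2.710×10^6 / 80.010 = 33870 yr.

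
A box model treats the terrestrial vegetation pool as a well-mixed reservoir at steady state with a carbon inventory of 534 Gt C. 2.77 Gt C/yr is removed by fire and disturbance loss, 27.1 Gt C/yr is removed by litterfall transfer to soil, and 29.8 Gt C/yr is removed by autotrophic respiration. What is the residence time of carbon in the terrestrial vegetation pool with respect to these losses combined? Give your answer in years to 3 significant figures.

8.95 yr

Total removal = 2.770 + 27.10 + 29.80 = 59.670 Gt C/yr.
τ = M / ΣF_out = 534 / 59.670 = 8.949 yr.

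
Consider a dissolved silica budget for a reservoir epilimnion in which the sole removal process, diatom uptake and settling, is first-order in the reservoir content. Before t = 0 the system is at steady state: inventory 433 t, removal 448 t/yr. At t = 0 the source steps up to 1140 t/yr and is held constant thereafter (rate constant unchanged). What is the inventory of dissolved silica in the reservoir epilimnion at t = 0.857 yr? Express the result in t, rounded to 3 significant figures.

826 t

Residence time τ = M₀/F₀ = 0.9665 yr. The eventual steady state is M_∞ = M₀·(F₁/F₀) = 433 × 1140/448 = 1101.8 t.
The anomaly ΔM(t) = M(t) − M_∞ decays as ΔM₀·e^(−t/τ) with ΔM₀ = 433 − 1101.8 = −668.8 t.
At t = 0.857 yr, e^(−t/τ) = e^(−0.8867) = 0.4120, so ΔM = −275.6 t and M = 1101.8 − 275.6 = 826.26 t.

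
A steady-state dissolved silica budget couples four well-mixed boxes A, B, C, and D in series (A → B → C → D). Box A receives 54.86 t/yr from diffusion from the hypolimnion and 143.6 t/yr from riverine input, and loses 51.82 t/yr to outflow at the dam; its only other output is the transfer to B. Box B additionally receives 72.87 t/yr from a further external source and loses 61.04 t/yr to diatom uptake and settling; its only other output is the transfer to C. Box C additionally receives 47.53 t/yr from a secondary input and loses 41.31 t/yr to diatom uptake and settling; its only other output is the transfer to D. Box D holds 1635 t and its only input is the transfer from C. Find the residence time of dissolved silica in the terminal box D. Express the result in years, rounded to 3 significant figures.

9.93 yr

Box A: F(A→B) = (54.86 + 143.6) − 51.82 = 146.64 t/yr.
Box B: F(B→C) = (146.64 + 72.87) − 61.04 = 158.47 t/yr.
Box C: F(C→D) = (158.47 + 47.53) − 41.31 = 164.69 t/yr.
Box D throughput = its input = 164.69 t/yr; τ = 1635 / 164.69 = 9.928 yr.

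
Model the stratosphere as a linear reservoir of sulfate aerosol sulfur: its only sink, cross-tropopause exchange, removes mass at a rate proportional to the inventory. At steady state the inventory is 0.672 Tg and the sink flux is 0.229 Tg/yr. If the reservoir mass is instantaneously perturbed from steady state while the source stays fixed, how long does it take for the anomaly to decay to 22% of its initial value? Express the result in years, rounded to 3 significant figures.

4.44 yr

For a linear reservoir the anomaly decays as exp(−t/τ) with τ = M/F = 0.672/0.229 = 2.934 yr.
exp(−t/τ) = 0.22 ⇒ t = −τ ln(0.22) = 2.934 × 1.514 = 4.443 yr.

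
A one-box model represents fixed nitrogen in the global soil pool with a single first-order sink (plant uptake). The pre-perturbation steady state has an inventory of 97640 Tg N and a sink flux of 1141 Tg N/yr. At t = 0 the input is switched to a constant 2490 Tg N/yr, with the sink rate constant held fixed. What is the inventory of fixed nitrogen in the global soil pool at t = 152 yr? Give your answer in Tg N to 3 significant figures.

194000 Tg N

Residence time τ = M₀/F₀ = 85.57 yr. The eventual steady state is M_∞ = M₀·(F₁/F₀) = 97640 × 2490/1141 = 213080 Tg N.
The anomaly ΔM(t) = M(t) − M_∞ decays as ΔM₀·e^(−t/τ) with ΔM₀ = 97640 − 213080 = −115400 Tg N.
At t = 152 yr, e^(−t/τ) = e^(−1.776) = 0.1693, so ΔM = −19540 Tg N and M = 213080 − 19540 = 193540 Tg N.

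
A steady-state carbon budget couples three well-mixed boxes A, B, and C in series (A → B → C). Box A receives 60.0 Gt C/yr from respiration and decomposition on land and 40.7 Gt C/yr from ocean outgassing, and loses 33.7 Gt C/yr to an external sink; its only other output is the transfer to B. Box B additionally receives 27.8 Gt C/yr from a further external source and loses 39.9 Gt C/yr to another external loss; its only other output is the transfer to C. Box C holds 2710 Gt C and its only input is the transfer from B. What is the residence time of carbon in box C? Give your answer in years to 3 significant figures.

Box A: F(A→B) = (60.0 + 40.7) − 33.7 = 67.000 Gt C/yr.
Box B: F(B→C) = (67.000 + 27.8) − 39.9 = 54.900 Gt C/yr.
Box C throughput = its input = 54.900 Gt C/yr; τ = 2710 / 54.900 = 49.36 yr.

49.4 yr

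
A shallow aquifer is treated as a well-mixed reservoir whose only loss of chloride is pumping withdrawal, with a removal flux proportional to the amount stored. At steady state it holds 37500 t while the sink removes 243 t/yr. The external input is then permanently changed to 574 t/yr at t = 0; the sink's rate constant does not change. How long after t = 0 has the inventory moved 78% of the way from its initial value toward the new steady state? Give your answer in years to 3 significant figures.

τ = M₀/F₀ = 37500/243 = 154.3 yr.
The remaining gap fraction is e^(−t/τ); 78% covered ⇒ e^(−t/τ) = 0.220.
t = −τ ln(0.220) = 154.3 × 1.514 = 233.7 yr.

234 yr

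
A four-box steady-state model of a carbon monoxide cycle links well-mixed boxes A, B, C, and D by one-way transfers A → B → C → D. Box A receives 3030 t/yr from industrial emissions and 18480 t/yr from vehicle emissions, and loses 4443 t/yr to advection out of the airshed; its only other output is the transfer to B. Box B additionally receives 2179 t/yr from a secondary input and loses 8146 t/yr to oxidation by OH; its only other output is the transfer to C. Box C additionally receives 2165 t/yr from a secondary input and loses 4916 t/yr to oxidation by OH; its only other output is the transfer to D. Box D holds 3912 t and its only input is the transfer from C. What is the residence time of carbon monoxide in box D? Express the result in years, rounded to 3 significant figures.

0.469 yr

Box A: F(A→B) = (3030 + 18480) − 4443 = 17067 t/yr.
Box B: F(B→C) = (17067 + 2179) − 8146 = 11100 t/yr.
Box C: F(C→D) = (11100 + 2165) − 4916 = 8349.0 t/yr.
Box D throughput = its input = 8349.0 t/yr; τ = 3912 / 8349.0 = 0.4686 yr.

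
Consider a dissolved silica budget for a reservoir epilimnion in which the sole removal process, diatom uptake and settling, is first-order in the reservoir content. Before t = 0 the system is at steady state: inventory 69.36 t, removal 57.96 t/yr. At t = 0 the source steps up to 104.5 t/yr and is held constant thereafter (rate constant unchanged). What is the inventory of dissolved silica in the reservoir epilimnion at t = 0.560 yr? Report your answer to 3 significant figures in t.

τ = M₀/F₀ = 69.36/57.96 = 1.197 yr; rate constant k = 1/τ.
New steady state M_∞ = F₁/k = F₁·τ = 104.5 × 1.197 = 125.05 t.
M(t) = M_∞ + (M₀ − M_∞)·e^(−t/τ); t/τ = 0.560/1.197 = 0.4680, so e^(−t/τ) = 0.6263.
M(t) = 125.05 − 55.69 × 0.6263 = 90.174 t.

90.2 t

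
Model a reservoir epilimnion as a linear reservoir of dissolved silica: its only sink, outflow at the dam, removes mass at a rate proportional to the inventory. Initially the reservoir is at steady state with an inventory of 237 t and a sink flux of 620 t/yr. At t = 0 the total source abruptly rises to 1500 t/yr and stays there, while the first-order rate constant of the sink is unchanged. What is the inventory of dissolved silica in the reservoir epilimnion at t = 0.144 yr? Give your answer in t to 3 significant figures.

343 t

Residence time τ = M₀/F₀ = 0.3823 yr. The eventual steady state is M_∞ = M₀·(F₁/F₀) = 237 × 1500/620 = 573.39 t.
The anomaly ΔM(t) = M(t) − M_∞ decays as ΔM₀·e^(−t/τ) with ΔM₀ = 237 − 573.39 = −336.4 t.
At t = 0.144 yr, e^(−t/τ) = e^(−0.3767) = 0.6861, so ΔM = −230.8 t and M = 573.39 − 230.8 = 342.59 t.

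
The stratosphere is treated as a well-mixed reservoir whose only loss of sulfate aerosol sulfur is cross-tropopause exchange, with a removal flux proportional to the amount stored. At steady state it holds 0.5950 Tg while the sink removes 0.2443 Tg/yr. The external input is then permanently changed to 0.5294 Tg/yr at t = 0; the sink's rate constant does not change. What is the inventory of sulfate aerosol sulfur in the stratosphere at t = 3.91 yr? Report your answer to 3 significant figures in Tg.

τ = M₀/F₀ = 0.5950/0.2443 = 2.436 yr; rate constant k = 1/τ.
New steady state M_∞ = F₁/k = F₁·τ = 0.5294 × 2.436 = 1.2894 Tg.
M(t) = M_∞ + (M₀ − M_∞)·e^(−t/τ); t/τ = 3.91/2.436 = 1.605, so e^(−t/τ) = 0.2008.
M(t) = 1.2894 − 0.6944 × 0.2008 = 1.1499 Tg.

1.15 Tg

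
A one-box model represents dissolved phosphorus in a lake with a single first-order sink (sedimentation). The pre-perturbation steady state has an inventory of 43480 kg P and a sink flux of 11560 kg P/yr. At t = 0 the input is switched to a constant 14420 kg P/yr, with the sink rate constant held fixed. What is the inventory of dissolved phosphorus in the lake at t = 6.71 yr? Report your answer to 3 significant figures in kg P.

The sink rate constant is k = F₀/M₀ = 11560/43480 = 0.2659 yr⁻¹.
Solving dM/dt = F₁ − kM with M(0) = M₀ gives M(t) = F₁/k + (M₀ − F₁/k)·e^(−kt).
F₁/k = 14420/0.2659 = 54237 kg P; kt = 0.2659 × 6.71 = 1.784, e^(−kt) = 0.1680.
M(6.71) = 54237 + (43480 − 54237) × 0.1680 = 54237 − 1807 = 52430 kg P.

52400 kg P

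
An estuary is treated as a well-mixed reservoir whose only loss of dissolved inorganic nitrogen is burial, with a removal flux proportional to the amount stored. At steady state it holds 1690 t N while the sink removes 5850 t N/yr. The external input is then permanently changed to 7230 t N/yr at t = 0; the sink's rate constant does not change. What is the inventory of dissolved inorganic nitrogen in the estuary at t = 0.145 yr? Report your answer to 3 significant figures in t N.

Residence time τ = M₀/F₀ = 0.2889 yr. The eventual steady state is M_∞ = M₀·(F₁/F₀) = 1690 × 7230/5850 = 2088.7 t N.
The anomaly ΔM(t) = M(t) − M_∞ decays as ΔM₀·e^(−t/τ) with ΔM₀ = 1690 − 2088.7 = −398.7 t N.
At t = 0.145 yr, e^(−t/τ) = e^(−0.5019) = 0.6054, so ΔM = −241.3 t N and M = 2088.7 − 241.3 = 1847.3 t N.

1850 t N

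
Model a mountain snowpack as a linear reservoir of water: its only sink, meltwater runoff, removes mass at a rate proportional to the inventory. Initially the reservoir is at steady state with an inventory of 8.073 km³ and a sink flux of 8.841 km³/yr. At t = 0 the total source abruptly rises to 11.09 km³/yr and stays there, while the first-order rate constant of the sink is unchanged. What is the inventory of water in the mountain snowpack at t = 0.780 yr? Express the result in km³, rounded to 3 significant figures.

9.25 km³

Residence time τ = M₀/F₀ = 0.9131 yr. The eventual steady state is M_∞ = M₀·(F₁/F₀) = 8.073 × 11.09/8.841 = 10.127 km³.
The anomaly ΔM(t) = M(t) − M_∞ decays as ΔM₀·e^(−t/τ) with ΔM₀ = 8.073 − 10.127 = −2.054 km³.
At t = 0.780 yr, e^(−t/τ) = e^(−0.8542) = 0.4256, so ΔM = −0.8741 km³ and M = 10.127 − 0.8741 = 9.2526 km³.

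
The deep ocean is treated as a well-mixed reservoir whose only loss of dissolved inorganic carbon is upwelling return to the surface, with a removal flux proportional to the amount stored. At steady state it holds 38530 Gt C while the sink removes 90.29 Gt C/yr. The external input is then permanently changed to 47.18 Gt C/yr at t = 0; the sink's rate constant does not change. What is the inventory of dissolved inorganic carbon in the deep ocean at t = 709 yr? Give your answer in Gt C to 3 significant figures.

The sink rate constant is k = F₀/M₀ = 90.29/38530 = 0.002343 yr⁻¹.
Solving dM/dt = F₁ − kM with M(0) = M₀ gives M(t) = F₁/k + (M₀ − F₁/k)·e^(−kt).
F₁/k = 47.18/0.002343 = 20133 Gt C; kt = 0.002343 × 709 = 1.661, e^(−kt) = 0.1899.
M(709) = 20133 + (38530 − 20133) × 0.1899 = 20133 + 3493 = 23626 Gt C.

23600 Gt C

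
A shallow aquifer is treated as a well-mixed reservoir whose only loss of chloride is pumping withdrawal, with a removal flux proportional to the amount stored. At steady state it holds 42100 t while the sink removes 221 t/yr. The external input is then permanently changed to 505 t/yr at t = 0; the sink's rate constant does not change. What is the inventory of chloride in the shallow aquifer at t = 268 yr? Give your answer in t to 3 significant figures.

83000 t

τ = M₀/F₀ = 42100/221 = 190.5 yr; rate constant k = 1/τ.
New steady state M_∞ = F₁/k = F₁·τ = 505 × 190.5 = 96201 t.
M(t) = M_∞ + (M₀ − M_∞)·e^(−t/τ); t/τ = 268/190.5 = 1.407, so e^(−t/τ) = 0.2449.
M(t) = 96201 − 54100 × 0.2449 = 82951 t.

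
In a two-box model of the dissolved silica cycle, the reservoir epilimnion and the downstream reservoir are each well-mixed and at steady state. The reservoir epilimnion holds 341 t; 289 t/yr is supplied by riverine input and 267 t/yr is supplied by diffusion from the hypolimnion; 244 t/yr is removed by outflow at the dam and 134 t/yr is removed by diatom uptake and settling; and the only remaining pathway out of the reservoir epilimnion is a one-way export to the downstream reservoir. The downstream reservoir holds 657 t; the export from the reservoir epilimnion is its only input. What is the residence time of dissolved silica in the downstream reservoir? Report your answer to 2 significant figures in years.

3.7 yr

Balance the reservoir epilimnion: ΣF_in = 289 + 267 = 556.00 t/yr.
Export to the downstream reservoir = ΣF_in − (244 + 134) = 178.00 t/yr.
At steady state the output of the downstream reservoir equals its input, 178.00 t/yr.
τ = M / F = 657 / 178.00 = 3.691 yr.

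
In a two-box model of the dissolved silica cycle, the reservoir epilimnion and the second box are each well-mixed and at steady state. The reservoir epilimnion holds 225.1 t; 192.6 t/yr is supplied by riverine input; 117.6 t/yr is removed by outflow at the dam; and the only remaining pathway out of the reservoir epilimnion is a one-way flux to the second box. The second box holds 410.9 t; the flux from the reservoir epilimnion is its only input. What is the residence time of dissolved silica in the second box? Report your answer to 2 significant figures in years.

5.5 yr

Balance the reservoir epilimnion: ΣF_in = 192.60 t/yr.
Flux to the second box = ΣF_in − (117.6) = 75.000 t/yr.
At steady state the output of the second box equals its input, 75.000 t/yr.
τ = M / F = 410.9 / 75.000 = 5.479 yr.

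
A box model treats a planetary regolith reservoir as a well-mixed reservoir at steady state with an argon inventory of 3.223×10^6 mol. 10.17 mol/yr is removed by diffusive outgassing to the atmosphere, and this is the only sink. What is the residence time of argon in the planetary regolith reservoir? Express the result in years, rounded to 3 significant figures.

τ = M / F = 3.223×10^6 / 10.17 = 316900 yr.

317000 yr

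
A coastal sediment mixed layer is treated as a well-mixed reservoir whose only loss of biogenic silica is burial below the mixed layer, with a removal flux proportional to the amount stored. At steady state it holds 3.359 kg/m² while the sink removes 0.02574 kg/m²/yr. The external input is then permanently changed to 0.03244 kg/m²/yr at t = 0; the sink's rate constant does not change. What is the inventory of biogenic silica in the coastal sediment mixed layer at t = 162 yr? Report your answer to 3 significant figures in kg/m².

τ = M₀/F₀ = 3.359/0.02574 = 130.5 yr; rate constant k = 1/τ.
New steady state M_∞ = F₁/k = F₁·τ = 0.03244 × 130.5 = 4.2333 kg/m².
M(t) = M_∞ + (M₀ − M_∞)·e^(−t/τ); t/τ = 162/130.5 = 1.241, so e^(−t/τ) = 0.2890.
M(t) = 4.2333 − 0.8743 × 0.2890 = 3.9807 kg/m².

3.98 kg/m²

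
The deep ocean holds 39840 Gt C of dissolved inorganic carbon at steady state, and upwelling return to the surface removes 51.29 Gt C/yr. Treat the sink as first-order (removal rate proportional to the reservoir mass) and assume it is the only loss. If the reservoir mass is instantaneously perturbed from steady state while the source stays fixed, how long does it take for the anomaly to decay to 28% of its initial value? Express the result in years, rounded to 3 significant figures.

For a linear reservoir the anomaly decays as exp(−t/τ) with τ = M/F = 39840/51.29 = 776.8 yr.
exp(−t/τ) = 0.28 ⇒ t = −τ ln(0.28) = 776.8 × 1.273 = 988.8 yr.

989 yr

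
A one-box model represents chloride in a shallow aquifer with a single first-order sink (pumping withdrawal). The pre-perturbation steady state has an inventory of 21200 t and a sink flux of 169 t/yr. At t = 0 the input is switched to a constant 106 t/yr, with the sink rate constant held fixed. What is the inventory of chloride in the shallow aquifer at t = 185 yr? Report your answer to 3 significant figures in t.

The sink rate constant is k = F₀/M₀ = 169/21200 = 0.007972 yr⁻¹.
Solving dM/dt = F₁ − kM with M(0) = M₀ gives M(t) = F₁/k + (M₀ − F₁/k)·e^(−kt).
F₁/k = 106/0.007972 = 13297 t; kt = 0.007972 × 185 = 1.475, e^(−kt) = 0.2288.
M(185) = 13297 + (21200 − 13297) × 0.2288 = 13297 + 1808 = 15105 t.

15100 t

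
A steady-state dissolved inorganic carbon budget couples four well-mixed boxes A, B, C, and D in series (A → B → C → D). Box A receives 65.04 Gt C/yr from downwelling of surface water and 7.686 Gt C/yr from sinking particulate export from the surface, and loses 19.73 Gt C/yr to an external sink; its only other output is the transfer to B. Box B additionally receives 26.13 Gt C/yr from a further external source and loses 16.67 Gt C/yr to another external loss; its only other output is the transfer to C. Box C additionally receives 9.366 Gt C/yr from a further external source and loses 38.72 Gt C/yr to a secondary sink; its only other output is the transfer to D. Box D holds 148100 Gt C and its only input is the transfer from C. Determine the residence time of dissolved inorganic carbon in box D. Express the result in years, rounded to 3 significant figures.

4470 yr

Box A: F(A→B) = (65.04 + 7.686) − 19.73 = 52.996 Gt C/yr.
Box B: F(B→C) = (52.996 + 26.13) − 16.67 = 62.456 Gt C/yr.
Box C: F(C→D) = (62.456 + 9.366) − 38.72 = 33.102 Gt C/yr.
Box D throughput = its input = 33.102 Gt C/yr; τ = 148100 / 33.102 = 4474 yr.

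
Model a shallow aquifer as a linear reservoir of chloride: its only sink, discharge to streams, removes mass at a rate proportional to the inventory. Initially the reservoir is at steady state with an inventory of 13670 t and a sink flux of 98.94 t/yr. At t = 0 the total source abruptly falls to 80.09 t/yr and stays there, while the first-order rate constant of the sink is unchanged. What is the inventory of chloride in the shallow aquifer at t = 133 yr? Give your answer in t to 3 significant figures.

The sink rate constant is k = F₀/M₀ = 98.94/13670 = 0.007238 yr⁻¹.
Solving dM/dt = F₁ − kM with M(0) = M₀ gives M(t) = F₁/k + (M₀ − F₁/k)·e^(−kt).
F₁/k = 80.09/0.007238 = 11066 t; kt = 0.007238 × 133 = 0.9626, e^(−kt) = 0.3819.
M(133) = 11066 + (13670 − 11066) × 0.3819 = 11066 + 994.6 = 12060 t.

12100 t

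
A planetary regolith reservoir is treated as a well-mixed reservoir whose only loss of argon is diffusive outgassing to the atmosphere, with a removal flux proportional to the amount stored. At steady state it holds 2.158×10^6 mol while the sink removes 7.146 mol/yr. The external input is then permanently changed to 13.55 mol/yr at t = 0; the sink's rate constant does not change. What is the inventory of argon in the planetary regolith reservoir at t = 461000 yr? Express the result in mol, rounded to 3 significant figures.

The sink rate constant is k = F₀/M₀ = 7.146/2.158×10^6 = 3.311×10^-6 yr⁻¹.
Solving dM/dt = F₁ − kM with M(0) = M₀ gives M(t) = F₁/k + (M₀ − F₁/k)·e^(−kt).
F₁/k = 13.55/3.311×10^-6 = 4.0919×10^6 mol; kt = 3.311×10^-6 × 461000 = 1.527, e^(−kt) = 0.2173.
M(461000) = 4.0919×10^6 + (2.158×10^6 − 4.0919×10^6) × 0.2173 = 4.0919×10^6 − 420200 = 3.6717×10^6 mol.

3.67×10^6 mol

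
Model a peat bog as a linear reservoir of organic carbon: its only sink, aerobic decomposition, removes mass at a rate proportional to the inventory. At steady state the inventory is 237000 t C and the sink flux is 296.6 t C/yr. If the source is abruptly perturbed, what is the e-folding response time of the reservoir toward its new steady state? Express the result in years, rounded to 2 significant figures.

For a linear reservoir the response time equals the residence time τ = M/F.
τ = 237000 / 296.6 = 799.1 yr.

800 yr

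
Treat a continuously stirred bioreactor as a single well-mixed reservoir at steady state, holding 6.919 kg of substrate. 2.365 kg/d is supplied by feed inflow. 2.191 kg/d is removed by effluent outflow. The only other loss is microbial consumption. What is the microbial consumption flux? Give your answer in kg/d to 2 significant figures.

At steady state ΣF_in = ΣF_out.
ΣF_in = 2.3650 kg/d.
Microbial consumption flux = ΣF_in − (2.191) = 2.3650 − 2.191 = 0.1740 kg/d.

0.17 kg/d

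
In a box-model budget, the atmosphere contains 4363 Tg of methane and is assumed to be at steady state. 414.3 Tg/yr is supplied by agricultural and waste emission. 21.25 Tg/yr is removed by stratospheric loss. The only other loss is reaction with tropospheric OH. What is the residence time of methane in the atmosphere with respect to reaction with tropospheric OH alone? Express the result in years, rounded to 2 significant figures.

11 yr

At steady state ΣF_in = ΣF_out.
ΣF_in = 414.30 Tg/yr.
Reaction with tropospheric OH flux = ΣF_in − (21.25) = 414.30 − 21.25 = 393.1 Tg/yr.
τ = M / F = 4363 / 393.1 = 11.10 yr.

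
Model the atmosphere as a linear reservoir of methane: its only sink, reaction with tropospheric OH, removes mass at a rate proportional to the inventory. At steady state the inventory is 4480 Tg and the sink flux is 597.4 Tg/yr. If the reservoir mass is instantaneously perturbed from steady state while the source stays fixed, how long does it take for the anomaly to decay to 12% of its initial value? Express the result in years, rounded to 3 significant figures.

15.9 yr

For a linear reservoir the anomaly decays as exp(−t/τ) with τ = M/F = 4480/597.4 = 7.499 yr.
exp(−t/τ) = 0.12 ⇒ t = −τ ln(0.12) = 7.499 × 2.120 = 15.90 yr.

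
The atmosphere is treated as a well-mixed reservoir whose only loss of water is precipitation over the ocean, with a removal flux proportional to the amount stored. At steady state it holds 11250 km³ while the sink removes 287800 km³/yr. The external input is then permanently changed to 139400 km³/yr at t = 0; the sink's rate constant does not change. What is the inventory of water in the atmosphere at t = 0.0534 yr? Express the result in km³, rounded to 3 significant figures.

6930 km³

Residence time τ = M₀/F₀ = 0.03909 yr. The eventual steady state is M_∞ = M₀·(F₁/F₀) = 11250 × 139400/287800 = 5449.1 km³.
The anomaly ΔM(t) = M(t) − M_∞ decays as ΔM₀·e^(−t/τ) with ΔM₀ = 11250 − 5449.1 = 5801 km³.
At t = 0.0534 yr, e^(−t/τ) = e^(−1.366) = 0.2551, so ΔM = 1480 km³ and M = 5449.1 + 1480 = 6928.9 km³.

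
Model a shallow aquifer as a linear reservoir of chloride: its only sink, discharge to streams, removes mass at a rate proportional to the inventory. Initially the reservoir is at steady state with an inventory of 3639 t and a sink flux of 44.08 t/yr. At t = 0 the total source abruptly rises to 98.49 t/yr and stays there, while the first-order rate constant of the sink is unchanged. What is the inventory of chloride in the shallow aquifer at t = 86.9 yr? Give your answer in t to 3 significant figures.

Residence time τ = M₀/F₀ = 82.55 yr. The eventual steady state is M_∞ = M₀·(F₁/F₀) = 3639 × 98.49/44.08 = 8130.8 t.
The anomaly ΔM(t) = M(t) − M_∞ decays as ΔM₀·e^(−t/τ) with ΔM₀ = 3639 − 8130.8 = −4492 t.
At t = 86.9 yr, e^(−t/τ) = e^(−1.053) = 0.3490, so ΔM = −1568 t and M = 8130.8 − 1568 = 6563.1 t.

6560 t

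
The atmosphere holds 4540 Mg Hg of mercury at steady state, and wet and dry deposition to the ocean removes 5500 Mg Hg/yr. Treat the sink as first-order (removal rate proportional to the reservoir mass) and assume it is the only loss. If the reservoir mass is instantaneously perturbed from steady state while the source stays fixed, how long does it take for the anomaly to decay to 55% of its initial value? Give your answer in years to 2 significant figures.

0.49 yr

For a linear reservoir the anomaly decays as exp(−t/τ) with τ = M/F = 4540/5500 = 0.8255 yr.
exp(−t/τ) = 0.55 ⇒ t = −τ ln(0.55) = 0.8255 × 0.5978 = 0.4935 yr.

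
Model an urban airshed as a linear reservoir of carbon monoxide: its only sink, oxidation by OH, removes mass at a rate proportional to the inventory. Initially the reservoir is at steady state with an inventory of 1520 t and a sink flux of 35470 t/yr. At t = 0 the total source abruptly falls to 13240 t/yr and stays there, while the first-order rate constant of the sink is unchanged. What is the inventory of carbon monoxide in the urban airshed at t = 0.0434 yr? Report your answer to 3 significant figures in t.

Residence time τ = M₀/F₀ = 0.04285 yr. The eventual steady state is M_∞ = M₀·(F₁/F₀) = 1520 × 13240/35470 = 567.38 t.
The anomaly ΔM(t) = M(t) − M_∞ decays as ΔM₀·e^(−t/τ) with ΔM₀ = 1520 − 567.38 = 952.6 t.
At t = 0.0434 yr, e^(−t/τ) = e^(−1.013) = 0.3632, so ΔM = 346.0 t and M = 567.38 + 346.0 = 913.38 t.

913 t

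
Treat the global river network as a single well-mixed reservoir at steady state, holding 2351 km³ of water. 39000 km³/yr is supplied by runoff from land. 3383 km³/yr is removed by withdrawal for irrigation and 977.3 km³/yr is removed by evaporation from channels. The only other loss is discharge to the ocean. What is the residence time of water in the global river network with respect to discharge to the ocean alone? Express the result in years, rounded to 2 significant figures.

At steady state ΣF_in = ΣF_out.
ΣF_in = 39000 km³/yr.
Discharge to the ocean flux = ΣF_in − (3383 + 977.3) = 39000 − 4360 = 34640 km³/yr.
τ = M / F = 2351 / 34640 = 0.06787 yr.

0.068 yr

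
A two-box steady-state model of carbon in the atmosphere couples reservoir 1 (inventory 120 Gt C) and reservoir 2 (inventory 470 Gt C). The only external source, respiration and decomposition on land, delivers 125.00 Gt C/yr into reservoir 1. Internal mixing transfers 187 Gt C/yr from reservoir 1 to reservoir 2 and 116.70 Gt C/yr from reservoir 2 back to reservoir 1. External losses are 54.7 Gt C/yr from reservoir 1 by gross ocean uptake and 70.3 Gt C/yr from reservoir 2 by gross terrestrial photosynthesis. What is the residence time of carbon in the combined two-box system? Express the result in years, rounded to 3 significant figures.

Residence time in the combined system uses the total inventory and the total *external* removal — internal exchanges between the two boxes cancel.
M_total = 120 + 470 = 590.00 Gt C.
ΣF_external_out = 54.7 + 70.3 = 125.00 Gt C/yr.
τ = M_total / ΣF_ext = 590.00 / 125.00 = 4.720 yr.

4.72 yr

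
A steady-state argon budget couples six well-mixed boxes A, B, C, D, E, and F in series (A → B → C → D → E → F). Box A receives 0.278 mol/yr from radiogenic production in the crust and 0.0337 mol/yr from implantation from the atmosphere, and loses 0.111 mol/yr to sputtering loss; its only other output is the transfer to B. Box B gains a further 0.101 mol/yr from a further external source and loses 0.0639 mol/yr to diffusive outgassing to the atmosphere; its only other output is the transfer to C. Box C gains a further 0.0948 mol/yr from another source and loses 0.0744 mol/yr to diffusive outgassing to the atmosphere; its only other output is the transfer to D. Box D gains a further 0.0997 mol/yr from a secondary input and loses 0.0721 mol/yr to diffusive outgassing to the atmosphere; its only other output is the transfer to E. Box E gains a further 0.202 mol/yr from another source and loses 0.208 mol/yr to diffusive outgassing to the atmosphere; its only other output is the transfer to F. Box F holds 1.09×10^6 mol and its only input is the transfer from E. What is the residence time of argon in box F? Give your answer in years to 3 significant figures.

3.90×10^6 yr

Box A: F(A→B) = (0.278 + 0.0337) − 0.111 = 0.20070 mol/yr.
Box B: F(B→C) = (0.20070 + 0.101) − 0.0639 = 0.23780 mol/yr.
Box C: F(C→D) = (0.23780 + 0.0948) − 0.0744 = 0.25820 mol/yr.
Box D: F(D→E) = (0.25820 + 0.0997) − 0.0721 = 0.28580 mol/yr.
Box E: F(E→F) = (0.28580 + 0.202) − 0.208 = 0.27980 mol/yr.
Box F throughput = its input = 0.27980 mol/yr; τ = 1.09×10^6 / 0.27980 = 3.896×10^6 yr.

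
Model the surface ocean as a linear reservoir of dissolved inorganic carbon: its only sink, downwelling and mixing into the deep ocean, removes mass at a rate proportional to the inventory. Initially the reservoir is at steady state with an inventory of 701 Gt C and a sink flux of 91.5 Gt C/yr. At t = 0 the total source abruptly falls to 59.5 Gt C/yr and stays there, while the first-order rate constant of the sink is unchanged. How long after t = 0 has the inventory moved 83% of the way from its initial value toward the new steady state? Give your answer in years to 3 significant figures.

13.6 yr

τ = M₀/F₀ = 701/91.5 = 7.661 yr.
The remaining gap fraction is e^(−t/τ); 83% covered ⇒ e^(−t/τ) = 0.170.
t = −τ ln(0.170) = 7.661 × 1.772 = 13.58 yr.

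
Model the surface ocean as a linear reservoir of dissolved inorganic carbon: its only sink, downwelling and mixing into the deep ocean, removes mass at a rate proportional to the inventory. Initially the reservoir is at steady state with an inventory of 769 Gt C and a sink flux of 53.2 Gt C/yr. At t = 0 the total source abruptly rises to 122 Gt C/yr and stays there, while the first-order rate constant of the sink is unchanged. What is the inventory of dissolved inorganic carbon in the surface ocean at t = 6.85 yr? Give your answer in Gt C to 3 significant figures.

1140 Gt C

Residence time τ = M₀/F₀ = 14.45 yr. The eventual steady state is M_∞ = M₀·(F₁/F₀) = 769 × 122/53.2 = 1763.5 Gt C.
The anomaly ΔM(t) = M(t) − M_∞ decays as ΔM₀·e^(−t/τ) with ΔM₀ = 769 − 1763.5 = −994.5 Gt C.
At t = 6.85 yr, e^(−t/τ) = e^(−0.4739) = 0.6226, so ΔM = −619.2 Gt C and M = 1763.5 − 619.2 = 1144.3 Gt C.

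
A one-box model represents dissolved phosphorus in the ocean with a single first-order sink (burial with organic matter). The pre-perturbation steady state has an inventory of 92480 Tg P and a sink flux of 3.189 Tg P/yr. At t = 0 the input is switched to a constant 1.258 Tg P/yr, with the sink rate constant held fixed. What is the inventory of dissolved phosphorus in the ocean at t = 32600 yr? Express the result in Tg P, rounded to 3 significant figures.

The sink rate constant is k = F₀/M₀ = 3.189/92480 = 3.448×10^-5 yr⁻¹.
Solving dM/dt = F₁ − kM with M(0) = M₀ gives M(t) = F₁/k + (M₀ − F₁/k)·e^(−kt).
F₁/k = 1.258/3.448×10^-5 = 36482 Tg P; kt = 3.448×10^-5 × 32600 = 1.124, e^(−kt) = 0.3249.
M(32600) = 36482 + (92480 − 36482) × 0.3249 = 36482 + 18200 = 54677 Tg P.

54700 Tg P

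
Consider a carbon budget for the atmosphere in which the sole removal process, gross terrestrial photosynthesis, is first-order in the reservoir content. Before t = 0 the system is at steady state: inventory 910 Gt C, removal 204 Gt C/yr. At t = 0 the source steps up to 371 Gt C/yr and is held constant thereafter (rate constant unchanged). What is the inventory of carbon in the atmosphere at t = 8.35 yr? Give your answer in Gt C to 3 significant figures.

1540 Gt C

The sink rate constant is k = F₀/M₀ = 204/910 = 0.2242 yr⁻¹.
Solving dM/dt = F₁ − kM with M(0) = M₀ gives M(t) = F₁/k + (M₀ − F₁/k)·e^(−kt).
F₁/k = 371/0.2242 = 1655.0 Gt C; kt = 0.2242 × 8.35 = 1.872, e^(−kt) = 0.1538.
M(8.35) = 1655.0 + (910 − 1655.0) × 0.1538 = 1655.0 − 114.6 = 1540.4 Gt C.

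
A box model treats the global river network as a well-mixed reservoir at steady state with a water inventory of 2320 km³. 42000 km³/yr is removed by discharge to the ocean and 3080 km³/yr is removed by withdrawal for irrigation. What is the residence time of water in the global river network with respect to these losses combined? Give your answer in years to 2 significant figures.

Total removal = 42000 + 3080 = 45080 km³/yr.
τ = M / ΣF_out = 2320 / 45080 = 0.05146 yr.

0.051 yr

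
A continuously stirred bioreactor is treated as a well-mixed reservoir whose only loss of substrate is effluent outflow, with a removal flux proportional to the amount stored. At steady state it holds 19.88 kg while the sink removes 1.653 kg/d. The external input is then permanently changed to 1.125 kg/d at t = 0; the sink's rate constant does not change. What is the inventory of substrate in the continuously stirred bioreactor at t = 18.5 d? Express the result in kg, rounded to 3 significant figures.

The sink rate constant is k = F₀/M₀ = 1.653/19.88 = 0.08315 d⁻¹.
Solving dM/dt = F₁ − kM with M(0) = M₀ gives M(t) = F₁/k + (M₀ − F₁/k)·e^(−kt).
F₁/k = 1.125/0.08315 = 13.530 kg; kt = 0.08315 × 18.5 = 1.538, e^(−kt) = 0.2148.
M(18.5) = 13.530 + (19.88 − 13.530) × 0.2148 = 13.530 + 1.364 = 14.894 kg.

14.9 kg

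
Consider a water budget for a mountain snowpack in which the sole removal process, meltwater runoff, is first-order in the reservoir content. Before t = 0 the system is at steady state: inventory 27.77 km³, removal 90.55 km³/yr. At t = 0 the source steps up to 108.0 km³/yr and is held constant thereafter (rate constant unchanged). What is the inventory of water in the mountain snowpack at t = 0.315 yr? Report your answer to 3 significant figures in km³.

31.2 km³

τ = M₀/F₀ = 27.77/90.55 = 0.3067 yr; rate constant k = 1/τ.
New steady state M_∞ = F₁/k = F₁·τ = 108.0 × 0.3067 = 33.122 km³.
M(t) = M_∞ + (M₀ − M_∞)·e^(−t/τ); t/τ = 0.315/0.3067 = 1.027, so e^(−t/τ) = 0.3580.
M(t) = 33.122 − 5.352 × 0.3580 = 31.206 km³.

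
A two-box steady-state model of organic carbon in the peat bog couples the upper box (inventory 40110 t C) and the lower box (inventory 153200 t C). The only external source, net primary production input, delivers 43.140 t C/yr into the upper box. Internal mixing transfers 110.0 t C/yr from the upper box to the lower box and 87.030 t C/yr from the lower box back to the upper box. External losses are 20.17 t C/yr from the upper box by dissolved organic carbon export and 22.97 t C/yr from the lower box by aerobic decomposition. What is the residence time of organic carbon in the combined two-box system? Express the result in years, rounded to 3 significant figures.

4480 yr

Residence time in the combined system uses the total inventory and the total *external* removal — internal exchanges between the two boxes cancel.
M_total = 40110 + 153200 = 193310 t C.
ΣF_external_out = 20.17 + 22.97 = 43.140 t C/yr.
τ = M_total / ΣF_ext = 193310 / 43.140 = 4481 yr.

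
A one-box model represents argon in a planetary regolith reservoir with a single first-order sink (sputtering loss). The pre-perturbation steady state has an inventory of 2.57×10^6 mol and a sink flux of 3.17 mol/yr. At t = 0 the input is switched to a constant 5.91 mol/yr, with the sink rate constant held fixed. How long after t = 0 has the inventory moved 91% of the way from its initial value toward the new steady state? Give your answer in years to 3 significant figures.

1.95×10^6 yr

τ = M₀/F₀ = 2.57×10^6/3.17 = 810700 yr.
The remaining gap fraction is e^(−t/τ); 91% covered ⇒ e^(−t/τ) = 0.0900.
t = −τ ln(0.0900) = 810700 × 2.408 = 1.952×10^6 yr.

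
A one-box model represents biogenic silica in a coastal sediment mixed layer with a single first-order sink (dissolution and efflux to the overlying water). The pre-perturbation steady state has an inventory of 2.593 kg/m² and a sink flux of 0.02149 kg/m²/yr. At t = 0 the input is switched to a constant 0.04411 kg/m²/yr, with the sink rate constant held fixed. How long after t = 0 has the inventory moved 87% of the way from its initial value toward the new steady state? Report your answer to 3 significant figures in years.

246 yr

τ = M₀/F₀ = 2.593/0.02149 = 120.7 yr.
The remaining gap fraction is e^(−t/τ); 87% covered ⇒ e^(−t/τ) = 0.130.
t = −τ ln(0.130) = 120.7 × 2.040 = 246.2 yr.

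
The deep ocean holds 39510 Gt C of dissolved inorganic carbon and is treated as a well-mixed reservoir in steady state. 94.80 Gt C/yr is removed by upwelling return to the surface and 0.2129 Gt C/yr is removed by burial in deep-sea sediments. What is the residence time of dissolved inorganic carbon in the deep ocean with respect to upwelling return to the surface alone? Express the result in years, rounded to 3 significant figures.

Residence time with respect to a single sink: τ = M / F_sink.
τ = 39510 / 94.80 = 416.8 yr.

417 yr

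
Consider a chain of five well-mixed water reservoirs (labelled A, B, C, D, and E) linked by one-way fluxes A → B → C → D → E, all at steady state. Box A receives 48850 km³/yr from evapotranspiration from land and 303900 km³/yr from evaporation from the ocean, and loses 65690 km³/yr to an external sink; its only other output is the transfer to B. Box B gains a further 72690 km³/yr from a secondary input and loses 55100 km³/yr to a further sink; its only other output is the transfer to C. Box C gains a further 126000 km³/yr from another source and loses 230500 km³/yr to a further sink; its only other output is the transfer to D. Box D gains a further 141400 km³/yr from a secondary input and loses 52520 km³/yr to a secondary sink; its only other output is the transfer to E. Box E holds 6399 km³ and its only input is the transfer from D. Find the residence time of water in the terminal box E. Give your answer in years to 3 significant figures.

0.0221 yr

Box A: F(A→B) = (48850 + 303900) − 65690 = 287060 km³/yr.
Box B: F(B→C) = (287060 + 72690) − 55100 = 304650 km³/yr.
Box C: F(C→D) = (304650 + 126000) − 230500 = 200150 km³/yr.
Box D: F(D→E) = (200150 + 141400) − 52520 = 289030 km³/yr.
Box E throughput = its input = 289030 km³/yr; τ = 6399 / 289030 = 0.02214 yr.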